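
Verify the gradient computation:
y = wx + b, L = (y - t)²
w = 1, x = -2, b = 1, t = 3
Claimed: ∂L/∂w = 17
Incorrect

y = (1)(-2) + 1 = -1
∂L/∂y = 2(y - t) = 2(-1 - 3) = -8
∂y/∂w = x = -2
∂L/∂w = -8 × -2 = 16

Claimed value: 17
Incorrect: The correct gradient is 16.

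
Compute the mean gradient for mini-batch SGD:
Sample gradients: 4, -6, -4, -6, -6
Average gradient = -3.6

Average = (1/5)(4 + -6 + -4 + -6 + -6) = -18/5 = -3.6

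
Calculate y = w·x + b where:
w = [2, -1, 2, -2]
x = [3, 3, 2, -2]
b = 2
y = 13

y = (2)(3) + (-1)(3) + (2)(2) + (-2)(-2) + 2 = 13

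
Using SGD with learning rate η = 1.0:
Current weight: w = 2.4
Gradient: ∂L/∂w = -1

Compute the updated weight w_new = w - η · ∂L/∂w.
w_new = 3.4

w_new = w - η·∂L/∂w = 2.4 - 1.0×(-1) = 2.4 - (-1) = 3.4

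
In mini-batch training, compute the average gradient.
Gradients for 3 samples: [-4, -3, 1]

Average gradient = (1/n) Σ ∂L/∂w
Average gradient = -2

Average = (1/3)(-4 + -3 + 1) = -6/3 = -2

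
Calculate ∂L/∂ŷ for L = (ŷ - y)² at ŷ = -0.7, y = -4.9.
∂L/∂ŷ = 8.4

∂L/∂ŷ = 2(ŷ - y) = 2(-0.7 - -4.9) = 2(4.2) = 8.4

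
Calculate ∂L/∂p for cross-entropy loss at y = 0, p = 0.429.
∂L/∂p = 1.751

∂L/∂p = -y/p + (1-y)/(1-p) = 0 + 1/0.571 = 1.751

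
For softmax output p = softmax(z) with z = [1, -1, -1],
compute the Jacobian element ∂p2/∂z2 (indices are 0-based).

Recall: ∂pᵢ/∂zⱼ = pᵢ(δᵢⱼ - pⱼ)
∂p2/∂z2 = 0.09516

p = softmax(z) = [0.787, 0.1065, 0.1065]
p2 = 0.1065

∂p2/∂z2 = p2(1 - p2) = 0.1065 × (1 - 0.1065) = 0.09516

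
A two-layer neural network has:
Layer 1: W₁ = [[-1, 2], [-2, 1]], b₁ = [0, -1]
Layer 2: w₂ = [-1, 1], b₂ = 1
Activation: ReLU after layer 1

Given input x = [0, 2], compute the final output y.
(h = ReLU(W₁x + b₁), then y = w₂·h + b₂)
y = -2

Layer 1 pre-activation: z₁ = [4, 1]
After ReLU: h = [4, 1]
Layer 2 output: y = -1×4 + 1×1 + 1 = -2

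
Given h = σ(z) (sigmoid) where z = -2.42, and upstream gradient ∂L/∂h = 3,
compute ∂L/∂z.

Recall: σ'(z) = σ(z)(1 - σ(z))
∂L/∂z = 0.225

σ(-2.42) = 0.08166
σ'(-2.42) = σ(-2.42)(1 - σ(-2.42)) = 0.08166 × 0.9183 = 0.07499
∂L/∂z = ∂L/∂h · σ'(z) = 3 × 0.07499 = 0.225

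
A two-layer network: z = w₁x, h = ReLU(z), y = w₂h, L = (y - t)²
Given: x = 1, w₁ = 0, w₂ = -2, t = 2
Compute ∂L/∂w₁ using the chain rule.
∂L/∂w₁ = 0

Forward pass:
z = w₁x = 0×1 = 0
h = ReLU(0) = 0
y = w₂h = -2×0 = 0

Backward pass:
∂L/∂y = 2(y - t) = 2(0 - 2) = -4
∂y/∂h = w₂ = -2
∂h/∂z = 0 (ReLU derivative)
∂z/∂w₁ = x = 1

∂L/∂w₁ = -4 × -2 × 0 × 1 = 0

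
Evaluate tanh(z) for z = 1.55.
0.9138

tanh(1.55) = (e^(1.55) - e^(-1.55))/(e^(1.55) + e^(-1.55)) = 0.9138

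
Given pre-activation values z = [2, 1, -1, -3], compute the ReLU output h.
h = [2, 1, 0, 0]

ReLU applied element-wise: max(0,2)=2, max(0,1)=1, max(0,-1)=0, max(0,-3)=0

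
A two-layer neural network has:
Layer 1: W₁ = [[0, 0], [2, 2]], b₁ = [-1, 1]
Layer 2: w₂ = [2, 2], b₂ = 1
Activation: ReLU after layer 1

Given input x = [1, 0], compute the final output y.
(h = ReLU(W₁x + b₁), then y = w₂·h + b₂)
y = 7

Layer 1 pre-activation: z₁ = [-1, 3]
After ReLU: h = [0, 3]
Layer 2 output: y = 2×0 + 2×3 + 1 = 7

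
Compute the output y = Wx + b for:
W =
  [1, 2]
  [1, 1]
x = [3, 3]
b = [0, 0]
y = [9, 6]

Wx = [1×3 + 2×3, 1×3 + 1×3]
   = [9, 6]
y = Wx + b = [9 + 0, 6 + 0] = [9, 6]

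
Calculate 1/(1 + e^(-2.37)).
0.9145

sigmoid(2.37) = 1/(1 + e^(-2.37)) = 1/(1 + 0.09348) = 0.9145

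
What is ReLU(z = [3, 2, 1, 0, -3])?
h = [3, 2, 1, 0, 0]

ReLU applied element-wise: max(0,3)=3, max(0,2)=2, max(0,1)=1, max(0,0)=0, max(0,-3)=0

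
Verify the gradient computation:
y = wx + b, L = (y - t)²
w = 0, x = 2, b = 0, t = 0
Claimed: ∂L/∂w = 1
Incorrect

y = (0)(2) + 0 = 0
∂L/∂y = 2(y - t) = 2(0 - 0) = 0
∂y/∂w = x = 2
∂L/∂w = 0 × 2 = 0

Claimed value: 1
Incorrect: The correct gradient is 0.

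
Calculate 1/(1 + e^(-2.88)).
0.9468

sigmoid(2.88) = 1/(1 + e^(-2.88)) = 1/(1 + 0.05613) = 0.9468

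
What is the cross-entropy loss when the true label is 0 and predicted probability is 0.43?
L = 0.5621

L = -0·log(0.43) - 1·log(0.57) = -log(0.57) = 0.5621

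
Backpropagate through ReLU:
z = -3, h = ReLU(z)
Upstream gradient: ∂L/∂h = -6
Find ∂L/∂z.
∂L/∂z = 0

h = ReLU(-3) = 0
Since z < 0: ∂h/∂z = 0
∂L/∂z = ∂L/∂h · ∂h/∂z = -6 × 0 = 0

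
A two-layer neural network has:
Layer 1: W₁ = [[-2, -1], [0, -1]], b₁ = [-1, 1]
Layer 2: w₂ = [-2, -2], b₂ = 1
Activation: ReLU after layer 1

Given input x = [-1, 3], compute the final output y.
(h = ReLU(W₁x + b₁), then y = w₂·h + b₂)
y = 1

Layer 1 pre-activation: z₁ = [-2, -2]
After ReLU: h = [0, 0]
Layer 2 output: y = -2×0 + -2×0 + 1 = 1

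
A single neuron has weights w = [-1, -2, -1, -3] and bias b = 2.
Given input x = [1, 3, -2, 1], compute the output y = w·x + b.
y = -6

y = (-1)(1) + (-2)(3) + (-1)(-2) + (-3)(1) + 2 = -6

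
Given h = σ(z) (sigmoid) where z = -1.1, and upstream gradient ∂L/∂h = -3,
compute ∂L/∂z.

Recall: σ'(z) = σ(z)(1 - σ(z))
∂L/∂z = -0.5621

σ(-1.1) = 0.2497
σ'(-1.1) = σ(-1.1)(1 - σ(-1.1)) = 0.2497 × 0.7503 = 0.1874
∂L/∂z = ∂L/∂h · σ'(z) = -3 × 0.1874 = -0.5621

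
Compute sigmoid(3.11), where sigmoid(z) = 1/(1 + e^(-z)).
0.9573

sigmoid(3.11) = 1/(1 + e^(-3.11)) = 1/(1 + 0.0446) = 0.9573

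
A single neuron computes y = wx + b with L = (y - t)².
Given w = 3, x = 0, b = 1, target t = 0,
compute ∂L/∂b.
∂L/∂b = 2

y = wx + b = (3)(0) + 1 = 1
∂L/∂y = 2(y - t) = 2(1 - 0) = 2
∂y/∂b = 1
∂L/∂b = ∂L/∂y · ∂y/∂b = 2 × 1 = 2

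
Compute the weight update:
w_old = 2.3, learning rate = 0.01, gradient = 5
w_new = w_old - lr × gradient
w_new = 2.25

w_new = w - η·∂L/∂w = 2.3 - 0.01×(5) = 2.3 - (0.05) = 2.25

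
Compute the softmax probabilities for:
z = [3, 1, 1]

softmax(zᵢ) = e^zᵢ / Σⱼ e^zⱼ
p = [0.787, 0.1065, 0.1065]

exp(z) = [20.09, 2.718, 2.718]
Sum = 25.52
p = [0.787, 0.1065, 0.1065]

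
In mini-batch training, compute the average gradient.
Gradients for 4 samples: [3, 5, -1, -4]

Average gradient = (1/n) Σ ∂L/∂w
Average gradient = 0.75

Average = (1/4)(3 + 5 + -1 + -4) = 3/4 = 0.75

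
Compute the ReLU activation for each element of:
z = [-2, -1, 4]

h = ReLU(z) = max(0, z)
h = [0, 0, 4]

ReLU applied element-wise: max(0,-2)=0, max(0,-1)=0, max(0,4)=4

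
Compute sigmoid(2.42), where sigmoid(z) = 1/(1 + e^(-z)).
0.9183

sigmoid(2.42) = 1/(1 + e^(-2.42)) = 1/(1 + 0.08892) = 0.9183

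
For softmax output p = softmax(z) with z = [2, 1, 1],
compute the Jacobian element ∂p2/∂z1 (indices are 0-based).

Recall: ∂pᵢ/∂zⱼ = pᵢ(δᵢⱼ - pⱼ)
∂p2/∂z1 = -0.04492

p = softmax(z) = [0.5761, 0.2119, 0.2119]
p2 = 0.2119, p1 = 0.2119

∂p2/∂z1 = -p2 × p1 = -0.2119 × 0.2119 = -0.04492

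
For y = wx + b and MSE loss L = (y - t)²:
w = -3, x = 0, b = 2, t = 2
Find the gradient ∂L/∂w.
∂L/∂w = 0

y = wx + b = (-3)(0) + 2 = 2
∂L/∂y = 2(y - t) = 2(2 - 2) = 0
∂y/∂w = x = 0
∂L/∂w = ∂L/∂y · ∂y/∂w = 0 × 0 = 0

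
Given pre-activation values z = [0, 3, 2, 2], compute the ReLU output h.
h = [0, 3, 2, 2]

ReLU applied element-wise: max(0,0)=0, max(0,3)=3, max(0,2)=2, max(0,2)=2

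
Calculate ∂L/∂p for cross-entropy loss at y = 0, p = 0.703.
∂L/∂p = 3.367

∂L/∂p = -y/p + (1-y)/(1-p) = 0 + 1/0.297 = 3.367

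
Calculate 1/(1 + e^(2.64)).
0.06661

sigmoid(-2.64) = 1/(1 + e^(2.64)) = 1/(1 + 14.01) = 0.06661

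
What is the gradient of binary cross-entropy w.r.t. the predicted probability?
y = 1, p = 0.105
∂L/∂p = -9.524

∂L/∂p = -y/p + (1-y)/(1-p) = -1/0.105 + 0 = -9.524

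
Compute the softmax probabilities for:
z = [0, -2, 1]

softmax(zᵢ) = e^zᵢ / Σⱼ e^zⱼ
p = [0.2595, 0.0351, 0.7054]

exp(z) = [1, 0.1353, 2.718]
Sum = 3.854
p = [0.2595, 0.0351, 0.7054]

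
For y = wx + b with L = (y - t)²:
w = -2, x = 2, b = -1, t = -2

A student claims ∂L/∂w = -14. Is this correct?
Incorrect

y = (-2)(2) + -1 = -5
∂L/∂y = 2(y - t) = 2(-5 - -2) = -6
∂y/∂w = x = 2
∂L/∂w = -6 × 2 = -12

Claimed value: -14
Incorrect: The correct gradient is -12.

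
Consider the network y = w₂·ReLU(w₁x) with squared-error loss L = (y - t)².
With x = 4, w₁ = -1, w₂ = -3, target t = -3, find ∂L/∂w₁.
∂L/∂w₁ = 0

Forward pass:
z = w₁x = -1×4 = -4
h = ReLU(-4) = 0
y = w₂h = -3×0 = 0

Backward pass:
∂L/∂y = 2(y - t) = 2(0 - -3) = 6
∂y/∂h = w₂ = -3
∂h/∂z = 0 (ReLU derivative)
∂z/∂w₁ = x = 4

∂L/∂w₁ = 6 × -3 × 0 × 4 = 0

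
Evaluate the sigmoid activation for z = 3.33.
0.9654

sigmoid(3.33) = 1/(1 + e^(-3.33)) = 1/(1 + 0.03579) = 0.9654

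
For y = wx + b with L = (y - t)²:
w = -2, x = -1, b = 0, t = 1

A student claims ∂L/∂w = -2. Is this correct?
Correct

y = (-2)(-1) + 0 = 2
∂L/∂y = 2(y - t) = 2(2 - 1) = 2
∂y/∂w = x = -1
∂L/∂w = 2 × -1 = -2

Claimed value: -2
Correct: The correct gradient is -2.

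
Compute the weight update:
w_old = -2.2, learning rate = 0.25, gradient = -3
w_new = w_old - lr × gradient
w_new = -1.45

w_new = w - η·∂L/∂w = -2.2 - 0.25×(-3) = -2.2 - (-0.75) = -1.45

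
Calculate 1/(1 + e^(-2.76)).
0.9405

sigmoid(2.76) = 1/(1 + e^(-2.76)) = 1/(1 + 0.06329) = 0.9405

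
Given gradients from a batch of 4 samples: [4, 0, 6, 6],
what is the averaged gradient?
Average gradient = 4

Average = (1/4)(4 + 0 + 6 + 6) = 16/4 = 4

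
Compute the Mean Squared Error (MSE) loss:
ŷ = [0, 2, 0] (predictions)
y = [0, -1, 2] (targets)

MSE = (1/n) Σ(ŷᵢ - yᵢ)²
MSE = 4.333

MSE = (1/3)((0-0)² + (2--1)² + (0-2)²) = (1/3)(0 + 9 + 4) = 4.333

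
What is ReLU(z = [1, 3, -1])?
h = [1, 3, 0]

ReLU applied element-wise: max(0,1)=1, max(0,3)=3, max(0,-1)=0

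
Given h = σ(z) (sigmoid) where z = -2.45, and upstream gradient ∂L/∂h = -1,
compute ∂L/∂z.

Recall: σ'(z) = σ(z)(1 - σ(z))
∂L/∂z = -0.07313

σ(-2.45) = 0.07944
σ'(-2.45) = σ(-2.45)(1 - σ(-2.45)) = 0.07944 × 0.9206 = 0.07313
∂L/∂z = ∂L/∂h · σ'(z) = -1 × 0.07313 = -0.07313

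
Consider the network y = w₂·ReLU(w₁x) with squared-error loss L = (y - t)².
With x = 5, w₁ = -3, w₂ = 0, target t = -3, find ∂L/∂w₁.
∂L/∂w₁ = 0

Forward pass:
z = w₁x = -3×5 = -15
h = ReLU(-15) = 0
y = w₂h = 0×0 = 0

Backward pass:
∂L/∂y = 2(y - t) = 2(0 - -3) = 6
∂y/∂h = w₂ = 0
∂h/∂z = 0 (ReLU derivative)
∂z/∂w₁ = x = 5

∂L/∂w₁ = 6 × 0 × 0 × 5 = 0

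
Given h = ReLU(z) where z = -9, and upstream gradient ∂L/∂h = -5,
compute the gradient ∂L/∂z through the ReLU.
∂L/∂z = 0

h = ReLU(-9) = 0
Since z < 0: ∂h/∂z = 0
∂L/∂z = ∂L/∂h · ∂h/∂z = -5 × 0 = 0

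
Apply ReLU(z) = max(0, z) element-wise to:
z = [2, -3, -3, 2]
h = [2, 0, 0, 2]

ReLU applied element-wise: max(0,2)=2, max(0,-3)=0, max(0,-3)=0, max(0,2)=2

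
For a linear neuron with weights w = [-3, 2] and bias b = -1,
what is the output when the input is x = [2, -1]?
y = -9

y = (-3)(2) + (2)(-1) + -1 = -9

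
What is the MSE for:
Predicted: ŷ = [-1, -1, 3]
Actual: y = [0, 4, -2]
MSE = 17

MSE = (1/3)((-1-0)² + (-1-4)² + (3--2)²) = (1/3)(1 + 25 + 25) = 17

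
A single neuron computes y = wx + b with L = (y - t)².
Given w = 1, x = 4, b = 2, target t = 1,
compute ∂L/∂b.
∂L/∂b = 10

y = wx + b = (1)(4) + 2 = 6
∂L/∂y = 2(y - t) = 2(6 - 1) = 10
∂y/∂b = 1
∂L/∂b = ∂L/∂y · ∂y/∂b = 10 × 1 = 10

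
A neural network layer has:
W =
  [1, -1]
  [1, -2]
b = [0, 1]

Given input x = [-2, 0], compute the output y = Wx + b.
y = [-2, -1]

Wx = [1×-2 + -1×0, 1×-2 + -2×0]
   = [-2, -2]
y = Wx + b = [-2 + 0, -2 + 1] = [-2, -1]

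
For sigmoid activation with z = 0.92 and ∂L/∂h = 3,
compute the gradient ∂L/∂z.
∂L/∂z = 0.6113

σ(0.92) = 0.715
σ'(0.92) = σ(0.92)(1 - σ(0.92)) = 0.715 × 0.285 = 0.2038
∂L/∂z = ∂L/∂h · σ'(z) = 3 × 0.2038 = 0.6113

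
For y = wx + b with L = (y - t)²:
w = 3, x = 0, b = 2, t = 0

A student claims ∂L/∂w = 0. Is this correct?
Correct

y = (3)(0) + 2 = 2
∂L/∂y = 2(y - t) = 2(2 - 0) = 4
∂y/∂w = x = 0
∂L/∂w = 4 × 0 = 0

Claimed value: 0
Correct: The correct gradient is 0.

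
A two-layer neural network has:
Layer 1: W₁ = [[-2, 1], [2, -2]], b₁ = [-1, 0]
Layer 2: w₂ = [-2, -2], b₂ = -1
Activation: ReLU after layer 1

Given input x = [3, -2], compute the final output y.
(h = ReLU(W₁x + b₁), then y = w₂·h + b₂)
y = -21

Layer 1 pre-activation: z₁ = [-9, 10]
After ReLU: h = [0, 10]
Layer 2 output: y = -2×0 + -2×10 + -1 = -21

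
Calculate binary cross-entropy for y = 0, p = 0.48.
L = 0.6539

L = -0·log(0.48) - 1·log(0.52) = -log(0.52) = 0.6539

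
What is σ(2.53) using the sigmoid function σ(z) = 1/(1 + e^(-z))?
0.9262

sigmoid(2.53) = 1/(1 + e^(-2.53)) = 1/(1 + 0.07966) = 0.9262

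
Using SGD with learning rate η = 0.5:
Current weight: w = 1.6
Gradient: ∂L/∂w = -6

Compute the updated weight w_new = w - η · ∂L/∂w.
w_new = 4.6

w_new = w - η·∂L/∂w = 1.6 - 0.5×(-6) = 1.6 - (-3) = 4.6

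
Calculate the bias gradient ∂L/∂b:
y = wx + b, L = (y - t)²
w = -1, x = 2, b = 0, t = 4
∂L/∂b = -12

y = wx + b = (-1)(2) + 0 = -2
∂L/∂y = 2(y - t) = 2(-2 - 4) = -12
∂y/∂b = 1
∂L/∂b = ∂L/∂y · ∂y/∂b = -12 × 1 = -12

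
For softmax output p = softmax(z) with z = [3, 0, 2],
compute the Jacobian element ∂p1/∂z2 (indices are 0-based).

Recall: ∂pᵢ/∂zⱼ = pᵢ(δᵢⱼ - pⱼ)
∂p1/∂z2 = -0.009113

p = softmax(z) = [0.7054, 0.03512, 0.2595]
p1 = 0.03512, p2 = 0.2595

∂p1/∂z2 = -p1 × p2 = -0.03512 × 0.2595 = -0.009113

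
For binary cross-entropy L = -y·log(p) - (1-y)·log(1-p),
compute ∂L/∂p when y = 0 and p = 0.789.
∂L/∂p = 4.739

∂L/∂p = -y/p + (1-y)/(1-p) = 0 + 1/0.211 = 4.739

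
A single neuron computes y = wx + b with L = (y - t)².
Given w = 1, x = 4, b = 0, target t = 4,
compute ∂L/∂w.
∂L/∂w = 0

y = wx + b = (1)(4) + 0 = 4
∂L/∂y = 2(y - t) = 2(4 - 4) = 0
∂y/∂w = x = 4
∂L/∂w = ∂L/∂y · ∂y/∂w = 0 × 4 = 0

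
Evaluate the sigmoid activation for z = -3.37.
0.03325

sigmoid(-3.37) = 1/(1 + e^(3.37)) = 1/(1 + 29.08) = 0.03325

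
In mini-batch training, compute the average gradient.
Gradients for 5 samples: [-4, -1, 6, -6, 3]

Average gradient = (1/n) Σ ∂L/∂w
Average gradient = -0.4

Average = (1/5)(-4 + -1 + 6 + -6 + 3) = -2/5 = -0.4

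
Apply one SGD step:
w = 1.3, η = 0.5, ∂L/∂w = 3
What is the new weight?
w_new = -0.2

w_new = w - η·∂L/∂w = 1.3 - 0.5×(3) = 1.3 - (1.5) = -0.2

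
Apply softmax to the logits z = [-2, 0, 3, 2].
p = [0.0047, 0.035, 0.702, 0.2583]

exp(z) = [0.1353, 1, 20.09, 7.389]
Sum = 28.61
p = [0.0047, 0.035, 0.702, 0.2583]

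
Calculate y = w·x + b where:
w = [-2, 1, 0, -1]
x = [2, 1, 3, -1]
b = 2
y = 0

y = (-2)(2) + (1)(1) + (0)(3) + (-1)(-1) + 2 = 0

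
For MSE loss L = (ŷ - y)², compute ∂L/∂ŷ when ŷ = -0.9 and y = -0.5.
∂L/∂ŷ = -0.8

∂L/∂ŷ = 2(ŷ - y) = 2(-0.9 - -0.5) = 2(-0.4) = -0.8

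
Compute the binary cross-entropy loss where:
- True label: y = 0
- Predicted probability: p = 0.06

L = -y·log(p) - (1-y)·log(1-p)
L = 0.06188

L = -0·log(0.06) - 1·log(0.94) = -log(0.94) = 0.06188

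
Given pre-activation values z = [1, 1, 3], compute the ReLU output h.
h = [1, 1, 3]

ReLU applied element-wise: max(0,1)=1, max(0,1)=1, max(0,3)=3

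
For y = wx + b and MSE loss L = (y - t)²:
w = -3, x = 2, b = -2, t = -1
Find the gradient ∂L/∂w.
∂L/∂w = -28

y = wx + b = (-3)(2) + -2 = -8
∂L/∂y = 2(y - t) = 2(-8 - -1) = -14
∂y/∂w = x = 2
∂L/∂w = ∂L/∂y · ∂y/∂w = -14 × 2 = -28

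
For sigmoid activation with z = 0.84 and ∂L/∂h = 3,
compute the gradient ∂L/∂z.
∂L/∂z = 0.6318

σ(0.84) = 0.6985
σ'(0.84) = σ(0.84)(1 - σ(0.84)) = 0.6985 × 0.3015 = 0.2106
∂L/∂z = ∂L/∂h · σ'(z) = 3 × 0.2106 = 0.6318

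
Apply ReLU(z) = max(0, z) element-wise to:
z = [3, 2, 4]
h = [3, 2, 4]

ReLU applied element-wise: max(0,3)=3, max(0,2)=2, max(0,4)=4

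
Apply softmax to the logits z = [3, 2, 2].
p = [0.5761, 0.2119, 0.2119]

exp(z) = [20.09, 7.389, 7.389]
Sum = 34.86
p = [0.5761, 0.2119, 0.2119]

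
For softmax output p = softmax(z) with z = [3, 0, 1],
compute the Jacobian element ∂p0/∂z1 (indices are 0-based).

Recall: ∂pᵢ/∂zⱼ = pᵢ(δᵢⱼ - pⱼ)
∂p0/∂z1 = -0.03545

p = softmax(z) = [0.8438, 0.04201, 0.1142]
p0 = 0.8438, p1 = 0.04201

∂p0/∂z1 = -p0 × p1 = -0.8438 × 0.04201 = -0.03545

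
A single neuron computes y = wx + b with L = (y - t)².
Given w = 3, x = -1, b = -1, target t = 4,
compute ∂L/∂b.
∂L/∂b = -16

y = wx + b = (3)(-1) + -1 = -4
∂L/∂y = 2(y - t) = 2(-4 - 4) = -16
∂y/∂b = 1
∂L/∂b = ∂L/∂y · ∂y/∂b = -16 × 1 = -16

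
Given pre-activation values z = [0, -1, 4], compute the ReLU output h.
h = [0, 0, 4]

ReLU applied element-wise: max(0,0)=0, max(0,-1)=0, max(0,4)=4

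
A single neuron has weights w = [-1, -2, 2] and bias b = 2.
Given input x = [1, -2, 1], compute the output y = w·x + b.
y = 7

y = (-1)(1) + (-2)(-2) + (2)(1) + 2 = 7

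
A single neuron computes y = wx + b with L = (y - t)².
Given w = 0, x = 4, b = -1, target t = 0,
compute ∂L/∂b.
∂L/∂b = -2

y = wx + b = (0)(4) + -1 = -1
∂L/∂y = 2(y - t) = 2(-1 - 0) = -2
∂y/∂b = 1
∂L/∂b = ∂L/∂y · ∂y/∂b = -2 × 1 = -2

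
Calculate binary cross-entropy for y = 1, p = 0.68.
L = 0.3857

L = -1·log(0.68) - 0·log(0.32) = -log(0.68) = 0.3857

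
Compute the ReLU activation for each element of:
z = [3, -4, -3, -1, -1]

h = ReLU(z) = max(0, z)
h = [3, 0, 0, 0, 0]

ReLU applied element-wise: max(0,3)=3, max(0,-4)=0, max(0,-3)=0, max(0,-1)=0, max(0,-1)=0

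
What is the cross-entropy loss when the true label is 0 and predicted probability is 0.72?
L = 1.273

L = -0·log(0.72) - 1·log(0.28) = -log(0.28) = 1.273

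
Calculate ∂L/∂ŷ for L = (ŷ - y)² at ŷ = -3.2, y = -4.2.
∂L/∂ŷ = 2.0

∂L/∂ŷ = 2(ŷ - y) = 2(-3.2 - -4.2) = 2(1.0) = 2.0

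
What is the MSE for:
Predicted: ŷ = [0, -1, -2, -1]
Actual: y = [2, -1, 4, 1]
MSE = 11

MSE = (1/4)((0-2)² + (-1--1)² + (-2-4)² + (-1-1)²) = (1/4)(4 + 0 + 36 + 4) = 11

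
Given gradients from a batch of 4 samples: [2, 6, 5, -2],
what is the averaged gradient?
Average gradient = 2.75

Average = (1/4)(2 + 6 + 5 + -2) = 11/4 = 2.75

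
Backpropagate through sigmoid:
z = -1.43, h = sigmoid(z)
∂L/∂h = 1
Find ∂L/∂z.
∂L/∂z = 0.1558

σ(-1.43) = 0.1931
σ'(-1.43) = σ(-1.43)(1 - σ(-1.43)) = 0.1931 × 0.8069 = 0.1558
∂L/∂z = ∂L/∂h · σ'(z) = 1 × 0.1558 = 0.1558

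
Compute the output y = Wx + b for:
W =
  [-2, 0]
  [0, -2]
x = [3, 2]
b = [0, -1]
y = [-6, -5]

Wx = [-2×3 + 0×2, 0×3 + -2×2]
   = [-6, -4]
y = Wx + b = [-6 + 0, -4 + -1] = [-6, -5]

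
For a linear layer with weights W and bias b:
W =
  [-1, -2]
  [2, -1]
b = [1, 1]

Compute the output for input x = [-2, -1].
y = [5, -2]

Wx = [-1×-2 + -2×-1, 2×-2 + -1×-1]
   = [4, -3]
y = Wx + b = [4 + 1, -3 + 1] = [5, -2]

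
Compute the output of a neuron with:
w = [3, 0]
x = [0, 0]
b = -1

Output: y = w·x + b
y = -1

y = (3)(0) + (0)(0) + -1 = -1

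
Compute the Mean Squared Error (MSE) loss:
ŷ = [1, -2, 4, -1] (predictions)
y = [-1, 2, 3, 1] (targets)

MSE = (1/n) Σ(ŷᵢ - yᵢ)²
MSE = 6.25

MSE = (1/4)((1--1)² + (-2-2)² + (4-3)² + (-1-1)²) = (1/4)(4 + 16 + 1 + 4) = 6.25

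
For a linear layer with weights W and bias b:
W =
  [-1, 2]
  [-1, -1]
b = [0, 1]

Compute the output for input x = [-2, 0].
y = [2, 3]

Wx = [-1×-2 + 2×0, -1×-2 + -1×0]
   = [2, 2]
y = Wx + b = [2 + 0, 2 + 1] = [2, 3]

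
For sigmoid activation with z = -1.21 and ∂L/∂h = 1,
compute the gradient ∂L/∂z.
∂L/∂z = 0.1769

σ(-1.21) = 0.2297
σ'(-1.21) = σ(-1.21)(1 - σ(-1.21)) = 0.2297 × 0.7703 = 0.1769
∂L/∂z = ∂L/∂h · σ'(z) = 1 × 0.1769 = 0.1769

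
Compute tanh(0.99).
0.7574

tanh(0.99) = (e^(0.99) - e^(-0.99))/(e^(0.99) + e^(-0.99)) = 0.7574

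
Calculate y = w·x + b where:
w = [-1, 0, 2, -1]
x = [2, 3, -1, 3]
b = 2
y = -5

y = (-1)(2) + (0)(3) + (2)(-1) + (-1)(3) + 2 = -5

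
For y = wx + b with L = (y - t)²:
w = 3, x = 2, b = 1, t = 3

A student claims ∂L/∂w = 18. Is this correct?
Incorrect

y = (3)(2) + 1 = 7
∂L/∂y = 2(y - t) = 2(7 - 3) = 8
∂y/∂w = x = 2
∂L/∂w = 8 × 2 = 16

Claimed value: 18
Incorrect: The correct gradient is 16.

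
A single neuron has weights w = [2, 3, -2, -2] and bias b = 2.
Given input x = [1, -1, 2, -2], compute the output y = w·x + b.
y = 1

y = (2)(1) + (3)(-1) + (-2)(2) + (-2)(-2) + 2 = 1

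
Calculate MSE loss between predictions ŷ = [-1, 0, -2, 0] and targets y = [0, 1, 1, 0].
MSE = 2.75

MSE = (1/4)((-1-0)² + (0-1)² + (-2-1)² + (0-0)²) = (1/4)(1 + 1 + 9 + 0) = 2.75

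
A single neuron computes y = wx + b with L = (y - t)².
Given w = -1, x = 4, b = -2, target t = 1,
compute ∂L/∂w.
∂L/∂w = -56

y = wx + b = (-1)(4) + -2 = -6
∂L/∂y = 2(y - t) = 2(-6 - 1) = -14
∂y/∂w = x = 4
∂L/∂w = ∂L/∂y · ∂y/∂w = -14 × 4 = -56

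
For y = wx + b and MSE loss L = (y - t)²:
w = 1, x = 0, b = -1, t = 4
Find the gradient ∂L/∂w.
∂L/∂w = 0

y = wx + b = (1)(0) + -1 = -1
∂L/∂y = 2(y - t) = 2(-1 - 4) = -10
∂y/∂w = x = 0
∂L/∂w = ∂L/∂y · ∂y/∂w = -10 × 0 = 0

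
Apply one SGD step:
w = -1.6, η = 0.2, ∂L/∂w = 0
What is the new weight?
w_new = -1.6

w_new = w - η·∂L/∂w = -1.6 - 0.2×(0) = -1.6 - (0) = -1.6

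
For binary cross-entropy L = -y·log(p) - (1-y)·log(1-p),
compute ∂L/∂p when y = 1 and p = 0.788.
∂L/∂p = -1.269

∂L/∂p = -y/p + (1-y)/(1-p) = -1/0.788 + 0 = -1.269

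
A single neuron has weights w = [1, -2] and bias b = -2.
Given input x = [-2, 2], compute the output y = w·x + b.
y = -8

y = (1)(-2) + (-2)(2) + -2 = -8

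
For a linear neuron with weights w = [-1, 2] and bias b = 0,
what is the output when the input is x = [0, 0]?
y = 0

y = (-1)(0) + (2)(0) + 0 = 0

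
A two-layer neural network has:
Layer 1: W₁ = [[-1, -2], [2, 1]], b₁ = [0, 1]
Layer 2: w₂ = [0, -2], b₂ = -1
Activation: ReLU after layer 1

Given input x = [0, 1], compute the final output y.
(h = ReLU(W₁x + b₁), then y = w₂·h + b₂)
y = -5

Layer 1 pre-activation: z₁ = [-2, 2]
After ReLU: h = [0, 2]
Layer 2 output: y = 0×0 + -2×2 + -1 = -5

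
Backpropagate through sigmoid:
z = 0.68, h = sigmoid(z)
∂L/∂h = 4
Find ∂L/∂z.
∂L/∂z = 0.8928

σ(0.68) = 0.6637
σ'(0.68) = σ(0.68)(1 - σ(0.68)) = 0.6637 × 0.3363 = 0.2232
∂L/∂z = ∂L/∂h · σ'(z) = 4 × 0.2232 = 0.8928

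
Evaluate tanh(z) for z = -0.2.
-0.1974

tanh(-0.2) = (e^(-0.2) - e^(0.2))/(e^(-0.2) + e^(0.2)) = -0.1974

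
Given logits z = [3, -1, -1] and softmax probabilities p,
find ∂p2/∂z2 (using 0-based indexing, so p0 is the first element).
∂p2/∂z2 = 0.01736

p = softmax(z) = [0.9647, 0.01767, 0.01767]
p2 = 0.01767

∂p2/∂z2 = p2(1 - p2) = 0.01767 × (1 - 0.01767) = 0.01736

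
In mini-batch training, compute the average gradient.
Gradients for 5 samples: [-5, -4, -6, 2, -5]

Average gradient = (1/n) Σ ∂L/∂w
Average gradient = -3.6

Average = (1/5)(-5 + -4 + -6 + 2 + -5) = -18/5 = -3.6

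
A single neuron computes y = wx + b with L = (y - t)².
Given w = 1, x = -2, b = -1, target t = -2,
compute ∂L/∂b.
∂L/∂b = -2

y = wx + b = (1)(-2) + -1 = -3
∂L/∂y = 2(y - t) = 2(-3 - -2) = -2
∂y/∂b = 1
∂L/∂b = ∂L/∂y · ∂y/∂b = -2 × 1 = -2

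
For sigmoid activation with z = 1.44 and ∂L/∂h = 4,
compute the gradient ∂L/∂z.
∂L/∂z = 0.6194

σ(1.44) = 0.8085
σ'(1.44) = σ(1.44)(1 - σ(1.44)) = 0.8085 × 0.1915 = 0.1549
∂L/∂z = ∂L/∂h · σ'(z) = 4 × 0.1549 = 0.6194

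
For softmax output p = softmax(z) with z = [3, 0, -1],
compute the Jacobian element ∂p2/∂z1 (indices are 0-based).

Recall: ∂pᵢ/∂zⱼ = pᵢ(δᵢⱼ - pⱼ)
∂p2/∂z1 = -0.0007993

p = softmax(z) = [0.9362, 0.04661, 0.01715]
p2 = 0.01715, p1 = 0.04661

∂p2/∂z1 = -p2 × p1 = -0.01715 × 0.04661 = -0.0007993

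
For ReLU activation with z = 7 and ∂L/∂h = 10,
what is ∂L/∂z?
∂L/∂z = 10

h = ReLU(7) = 7
Since z > 0: ∂h/∂z = 1
∂L/∂z = ∂L/∂h · ∂h/∂z = 10 × 1 = 10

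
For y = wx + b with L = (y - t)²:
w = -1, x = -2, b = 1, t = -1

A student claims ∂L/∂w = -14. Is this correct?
Incorrect

y = (-1)(-2) + 1 = 3
∂L/∂y = 2(y - t) = 2(3 - -1) = 8
∂y/∂w = x = -2
∂L/∂w = 8 × -2 = -16

Claimed value: -14
Incorrect: The correct gradient is -16.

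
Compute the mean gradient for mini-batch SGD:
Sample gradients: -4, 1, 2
Average gradient = -0.3333

Average = (1/3)(-4 + 1 + 2) = -1/3 = -0.3333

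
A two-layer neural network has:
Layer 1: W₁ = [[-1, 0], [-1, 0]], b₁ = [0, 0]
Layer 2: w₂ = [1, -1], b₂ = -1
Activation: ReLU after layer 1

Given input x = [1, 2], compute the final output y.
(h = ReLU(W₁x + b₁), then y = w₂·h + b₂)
y = -1

Layer 1 pre-activation: z₁ = [-1, -1]
After ReLU: h = [0, 0]
Layer 2 output: y = 1×0 + -1×0 + -1 = -1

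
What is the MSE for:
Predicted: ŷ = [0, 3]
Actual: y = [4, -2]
MSE = 20.5

MSE = (1/2)((0-4)² + (3--2)²) = (1/2)(16 + 25) = 20.5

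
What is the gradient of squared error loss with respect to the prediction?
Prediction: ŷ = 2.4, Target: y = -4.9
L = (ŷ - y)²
∂L/∂ŷ = 14.6

∂L/∂ŷ = 2(ŷ - y) = 2(2.4 - -4.9) = 2(7.3) = 14.6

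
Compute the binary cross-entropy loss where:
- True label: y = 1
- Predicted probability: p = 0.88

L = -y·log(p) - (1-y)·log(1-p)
L = 0.1278

L = -1·log(0.88) - 0·log(0.12) = -log(0.88) = 0.1278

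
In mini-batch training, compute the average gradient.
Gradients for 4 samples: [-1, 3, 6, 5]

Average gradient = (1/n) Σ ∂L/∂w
Average gradient = 3.25

Average = (1/4)(-1 + 3 + 6 + 5) = 13/4 = 3.25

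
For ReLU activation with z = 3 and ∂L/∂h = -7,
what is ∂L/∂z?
∂L/∂z = -7

h = ReLU(3) = 3
Since z > 0: ∂h/∂z = 1
∂L/∂z = ∂L/∂h · ∂h/∂z = -7 × 1 = -7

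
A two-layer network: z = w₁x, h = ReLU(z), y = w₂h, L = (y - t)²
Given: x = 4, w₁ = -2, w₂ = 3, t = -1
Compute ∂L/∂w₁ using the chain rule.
∂L/∂w₁ = 0

Forward pass:
z = w₁x = -2×4 = -8
h = ReLU(-8) = 0
y = w₂h = 3×0 = 0

Backward pass:
∂L/∂y = 2(y - t) = 2(0 - -1) = 2
∂y/∂h = w₂ = 3
∂h/∂z = 0 (ReLU derivative)
∂z/∂w₁ = x = 4

∂L/∂w₁ = 2 × 3 × 0 × 4 = 0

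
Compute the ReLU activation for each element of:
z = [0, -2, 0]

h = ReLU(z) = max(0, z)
h = [0, 0, 0]

ReLU applied element-wise: max(0,0)=0, max(0,-2)=0, max(0,0)=0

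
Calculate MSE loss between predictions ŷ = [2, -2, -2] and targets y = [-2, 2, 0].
MSE = 12

MSE = (1/3)((2--2)² + (-2-2)² + (-2-0)²) = (1/3)(16 + 16 + 4) = 12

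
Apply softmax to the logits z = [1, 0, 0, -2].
p = [0.5601, 0.206, 0.206, 0.0279]

exp(z) = [2.718, 1, 1, 0.1353]
Sum = 4.854
p = [0.5601, 0.206, 0.206, 0.0279]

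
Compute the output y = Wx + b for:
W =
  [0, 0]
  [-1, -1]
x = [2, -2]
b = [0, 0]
y = [0, 0]

Wx = [0×2 + 0×-2, -1×2 + -1×-2]
   = [0, 0]
y = Wx + b = [0 + 0, 0 + 0] = [0, 0]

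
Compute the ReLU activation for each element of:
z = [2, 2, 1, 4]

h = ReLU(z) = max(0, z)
h = [2, 2, 1, 4]

ReLU applied element-wise: max(0,2)=2, max(0,2)=2, max(0,1)=1, max(0,4)=4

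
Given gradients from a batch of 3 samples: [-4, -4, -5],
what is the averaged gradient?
Average gradient = -4.333

Average = (1/3)(-4 + -4 + -5) = -13/3 = -4.333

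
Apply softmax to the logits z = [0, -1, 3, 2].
p = [0.0347, 0.0128, 0.6964, 0.2562]

exp(z) = [1, 0.3679, 20.09, 7.389]
Sum = 28.84
p = [0.0347, 0.0128, 0.6964, 0.2562]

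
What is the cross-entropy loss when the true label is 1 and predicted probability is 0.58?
L = 0.5447

L = -1·log(0.58) - 0·log(0.42) = -log(0.58) = 0.5447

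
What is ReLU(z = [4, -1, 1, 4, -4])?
h = [4, 0, 1, 4, 0]

ReLU applied element-wise: max(0,4)=4, max(0,-1)=0, max(0,1)=1, max(0,4)=4, max(0,-4)=0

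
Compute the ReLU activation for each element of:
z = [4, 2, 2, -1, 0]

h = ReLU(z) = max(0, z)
h = [4, 2, 2, 0, 0]

ReLU applied element-wise: max(0,4)=4, max(0,2)=2, max(0,2)=2, max(0,-1)=0, max(0,0)=0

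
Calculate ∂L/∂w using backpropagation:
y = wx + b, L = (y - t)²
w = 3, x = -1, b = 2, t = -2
∂L/∂w = -2

y = wx + b = (3)(-1) + 2 = -1
∂L/∂y = 2(y - t) = 2(-1 - -2) = 2
∂y/∂w = x = -1
∂L/∂w = ∂L/∂y · ∂y/∂w = 2 × -1 = -2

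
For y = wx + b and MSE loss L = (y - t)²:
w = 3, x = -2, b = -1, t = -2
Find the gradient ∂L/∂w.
∂L/∂w = 20

y = wx + b = (3)(-2) + -1 = -7
∂L/∂y = 2(y - t) = 2(-7 - -2) = -10
∂y/∂w = x = -2
∂L/∂w = ∂L/∂y · ∂y/∂w = -10 × -2 = 20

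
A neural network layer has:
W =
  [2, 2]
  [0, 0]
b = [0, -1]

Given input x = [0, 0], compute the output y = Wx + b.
y = [0, -1]

Wx = [2×0 + 2×0, 0×0 + 0×0]
   = [0, 0]
y = Wx + b = [0 + 0, 0 + -1] = [0, -1]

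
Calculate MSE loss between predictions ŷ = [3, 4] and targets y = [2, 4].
MSE = 0.5

MSE = (1/2)((3-2)² + (4-4)²) = (1/2)(1 + 0) = 0.5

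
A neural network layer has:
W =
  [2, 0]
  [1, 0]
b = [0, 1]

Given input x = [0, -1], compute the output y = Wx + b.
y = [0, 1]

Wx = [2×0 + 0×-1, 1×0 + 0×-1]
   = [0, 0]
y = Wx + b = [0 + 0, 0 + 1] = [0, 1]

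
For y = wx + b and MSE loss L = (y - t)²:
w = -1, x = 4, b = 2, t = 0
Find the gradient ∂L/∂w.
∂L/∂w = -16

y = wx + b = (-1)(4) + 2 = -2
∂L/∂y = 2(y - t) = 2(-2 - 0) = -4
∂y/∂w = x = 4
∂L/∂w = ∂L/∂y · ∂y/∂w = -4 × 4 = -16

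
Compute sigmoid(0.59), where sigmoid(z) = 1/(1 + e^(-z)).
0.6434

sigmoid(0.59) = 1/(1 + e^(-0.59)) = 1/(1 + 0.5543) = 0.6434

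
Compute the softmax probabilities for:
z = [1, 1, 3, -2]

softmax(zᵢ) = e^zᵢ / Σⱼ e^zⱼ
p = [0.1059, 0.1059, 0.7828, 0.0053]

exp(z) = [2.718, 2.718, 20.09, 0.1353]
Sum = 25.66
p = [0.1059, 0.1059, 0.7828, 0.0053]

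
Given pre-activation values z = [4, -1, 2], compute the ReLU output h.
h = [4, 0, 2]

ReLU applied element-wise: max(0,4)=4, max(0,-1)=0, max(0,2)=2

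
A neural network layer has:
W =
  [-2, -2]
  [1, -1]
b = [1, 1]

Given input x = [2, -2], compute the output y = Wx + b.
y = [1, 5]

Wx = [-2×2 + -2×-2, 1×2 + -1×-2]
   = [0, 4]
y = Wx + b = [0 + 1, 4 + 1] = [1, 5]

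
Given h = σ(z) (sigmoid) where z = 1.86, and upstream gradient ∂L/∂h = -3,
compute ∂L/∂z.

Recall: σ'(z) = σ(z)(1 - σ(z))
∂L/∂z = -0.3497

σ(1.86) = 0.8653
σ'(1.86) = σ(1.86)(1 - σ(1.86)) = 0.8653 × 0.1347 = 0.1166
∂L/∂z = ∂L/∂h · σ'(z) = -3 × 0.1166 = -0.3497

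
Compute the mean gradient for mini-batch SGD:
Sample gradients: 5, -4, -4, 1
Average gradient = -0.5

Average = (1/4)(5 + -4 + -4 + 1) = -2/4 = -0.5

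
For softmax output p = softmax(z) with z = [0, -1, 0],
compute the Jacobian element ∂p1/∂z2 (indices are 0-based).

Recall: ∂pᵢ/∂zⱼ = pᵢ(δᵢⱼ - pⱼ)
∂p1/∂z2 = -0.06561

p = softmax(z) = [0.4223, 0.1554, 0.4223]
p1 = 0.1554, p2 = 0.4223

∂p1/∂z2 = -p1 × p2 = -0.1554 × 0.4223 = -0.06561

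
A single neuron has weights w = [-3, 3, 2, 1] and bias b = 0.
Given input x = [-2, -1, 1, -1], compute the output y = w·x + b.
y = 4

y = (-3)(-2) + (3)(-1) + (2)(1) + (1)(-1) + 0 = 4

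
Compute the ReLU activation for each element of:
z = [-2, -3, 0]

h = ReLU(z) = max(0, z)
h = [0, 0, 0]

ReLU applied element-wise: max(0,-2)=0, max(0,-3)=0, max(0,0)=0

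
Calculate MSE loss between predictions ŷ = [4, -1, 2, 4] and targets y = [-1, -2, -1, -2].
MSE = 17.75

MSE = (1/4)((4--1)² + (-1--2)² + (2--1)² + (4--2)²) = (1/4)(25 + 1 + 9 + 36) = 17.75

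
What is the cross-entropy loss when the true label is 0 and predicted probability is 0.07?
L = 0.07257

L = -0·log(0.07) - 1·log(0.93) = -log(0.93) = 0.07257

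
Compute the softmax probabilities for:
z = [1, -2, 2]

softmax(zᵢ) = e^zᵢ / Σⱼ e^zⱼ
p = [0.2654, 0.0132, 0.7214]

exp(z) = [2.718, 0.1353, 7.389]
Sum = 10.24
p = [0.2654, 0.0132, 0.7214]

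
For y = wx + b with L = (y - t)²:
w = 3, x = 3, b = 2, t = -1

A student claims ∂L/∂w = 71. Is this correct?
Incorrect

y = (3)(3) + 2 = 11
∂L/∂y = 2(y - t) = 2(11 - -1) = 24
∂y/∂w = x = 3
∂L/∂w = 24 × 3 = 72

Claimed value: 71
Incorrect: The correct gradient is 72.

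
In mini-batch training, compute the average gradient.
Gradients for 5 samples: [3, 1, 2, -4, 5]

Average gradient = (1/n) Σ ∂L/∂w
Average gradient = 1.4

Average = (1/5)(3 + 1 + 2 + -4 + 5) = 7/5 = 1.4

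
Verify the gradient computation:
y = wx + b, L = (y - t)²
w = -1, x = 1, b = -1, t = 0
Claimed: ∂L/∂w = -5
Incorrect

y = (-1)(1) + -1 = -2
∂L/∂y = 2(y - t) = 2(-2 - 0) = -4
∂y/∂w = x = 1
∂L/∂w = -4 × 1 = -4

Claimed value: -5
Incorrect: The correct gradient is -4.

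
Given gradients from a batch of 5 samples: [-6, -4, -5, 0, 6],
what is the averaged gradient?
Average gradient = -1.8

Average = (1/5)(-6 + -4 + -5 + 0 + 6) = -9/5 = -1.8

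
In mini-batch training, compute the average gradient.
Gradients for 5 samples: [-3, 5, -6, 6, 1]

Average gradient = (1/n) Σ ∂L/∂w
Average gradient = 0.6

Average = (1/5)(-3 + 5 + -6 + 6 + 1) = 3/5 = 0.6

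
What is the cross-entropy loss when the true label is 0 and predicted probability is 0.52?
L = 0.734

L = -0·log(0.52) - 1·log(0.48) = -log(0.48) = 0.734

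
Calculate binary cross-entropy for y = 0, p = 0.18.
L = 0.1985

L = -0·log(0.18) - 1·log(0.82) = -log(0.82) = 0.1985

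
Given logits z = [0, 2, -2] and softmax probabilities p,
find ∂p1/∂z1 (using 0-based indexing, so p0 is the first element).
∂p1/∂z1 = 0.1154

p = softmax(z) = [0.1173, 0.8668, 0.01588]
p1 = 0.8668

∂p1/∂z1 = p1(1 - p1) = 0.8668 × (1 - 0.8668) = 0.1154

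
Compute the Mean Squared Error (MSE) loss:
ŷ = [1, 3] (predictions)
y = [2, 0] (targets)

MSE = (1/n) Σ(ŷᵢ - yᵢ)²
MSE = 5

MSE = (1/2)((1-2)² + (3-0)²) = (1/2)(1 + 9) = 5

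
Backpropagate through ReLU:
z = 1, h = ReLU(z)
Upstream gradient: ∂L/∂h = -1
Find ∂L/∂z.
∂L/∂z = -1

h = ReLU(1) = 1
Since z > 0: ∂h/∂z = 1
∂L/∂z = ∂L/∂h · ∂h/∂z = -1 × 1 = -1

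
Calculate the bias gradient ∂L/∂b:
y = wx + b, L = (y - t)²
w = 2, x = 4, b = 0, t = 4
∂L/∂b = 8

y = wx + b = (2)(4) + 0 = 8
∂L/∂y = 2(y - t) = 2(8 - 4) = 8
∂y/∂b = 1
∂L/∂b = ∂L/∂y · ∂y/∂b = 8 × 1 = 8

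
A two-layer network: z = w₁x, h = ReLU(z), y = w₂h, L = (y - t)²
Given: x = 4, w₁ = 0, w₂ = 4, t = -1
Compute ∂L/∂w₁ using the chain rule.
∂L/∂w₁ = 0

Forward pass:
z = w₁x = 0×4 = 0
h = ReLU(0) = 0
y = w₂h = 4×0 = 0

Backward pass:
∂L/∂y = 2(y - t) = 2(0 - -1) = 2
∂y/∂h = w₂ = 4
∂h/∂z = 0 (ReLU derivative)
∂z/∂w₁ = x = 4

∂L/∂w₁ = 2 × 4 × 0 × 4 = 0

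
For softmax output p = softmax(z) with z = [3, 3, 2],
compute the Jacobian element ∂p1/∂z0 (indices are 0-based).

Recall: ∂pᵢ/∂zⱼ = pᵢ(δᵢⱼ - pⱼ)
∂p1/∂z0 = -0.1784

p = softmax(z) = [0.4223, 0.4223, 0.1554]
p1 = 0.4223, p0 = 0.4223

∂p1/∂z0 = -p1 × p0 = -0.4223 × 0.4223 = -0.1784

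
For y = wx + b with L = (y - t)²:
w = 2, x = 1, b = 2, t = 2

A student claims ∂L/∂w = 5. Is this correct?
Incorrect

y = (2)(1) + 2 = 4
∂L/∂y = 2(y - t) = 2(4 - 2) = 4
∂y/∂w = x = 1
∂L/∂w = 4 × 1 = 4

Claimed value: 5
Incorrect: The correct gradient is 4.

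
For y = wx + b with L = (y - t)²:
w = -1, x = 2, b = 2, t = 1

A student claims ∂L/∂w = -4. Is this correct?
Correct

y = (-1)(2) + 2 = 0
∂L/∂y = 2(y - t) = 2(0 - 1) = -2
∂y/∂w = x = 2
∂L/∂w = -2 × 2 = -4

Claimed value: -4
Correct: The correct gradient is -4.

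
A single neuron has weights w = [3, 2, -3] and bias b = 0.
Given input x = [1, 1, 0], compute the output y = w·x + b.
y = 5

y = (3)(1) + (2)(1) + (-3)(0) + 0 = 5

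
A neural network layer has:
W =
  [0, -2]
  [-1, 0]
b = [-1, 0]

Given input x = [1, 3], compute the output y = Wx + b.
y = [-7, -1]

Wx = [0×1 + -2×3, -1×1 + 0×3]
   = [-6, -1]
y = Wx + b = [-6 + -1, -1 + 0] = [-7, -1]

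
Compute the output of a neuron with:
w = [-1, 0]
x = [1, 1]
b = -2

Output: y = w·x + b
y = -3

y = (-1)(1) + (0)(1) + -2 = -3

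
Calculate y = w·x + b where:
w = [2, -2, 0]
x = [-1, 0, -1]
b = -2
y = -4

y = (2)(-1) + (-2)(0) + (0)(-1) + -2 = -4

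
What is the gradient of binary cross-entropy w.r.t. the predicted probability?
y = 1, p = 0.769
∂L/∂p = -1.3

∂L/∂p = -y/p + (1-y)/(1-p) = -1/0.769 + 0 = -1.3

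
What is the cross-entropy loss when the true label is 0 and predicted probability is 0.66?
L = 1.079

L = -0·log(0.66) - 1·log(0.34) = -log(0.34) = 1.079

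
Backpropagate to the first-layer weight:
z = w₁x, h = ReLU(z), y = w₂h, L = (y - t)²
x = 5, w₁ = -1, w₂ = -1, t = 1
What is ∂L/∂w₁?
∂L/∂w₁ = 0

Forward pass:
z = w₁x = -1×5 = -5
h = ReLU(-5) = 0
y = w₂h = -1×0 = 0

Backward pass:
∂L/∂y = 2(y - t) = 2(0 - 1) = -2
∂y/∂h = w₂ = -1
∂h/∂z = 0 (ReLU derivative)
∂z/∂w₁ = x = 5

∂L/∂w₁ = -2 × -1 × 0 × 5 = 0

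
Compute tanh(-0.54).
-0.493

tanh(-0.54) = (e^(-0.54) - e^(0.54))/(e^(-0.54) + e^(0.54)) = -0.493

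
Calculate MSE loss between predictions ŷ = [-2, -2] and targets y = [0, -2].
MSE = 2

MSE = (1/2)((-2-0)² + (-2--2)²) = (1/2)(4 + 0) = 2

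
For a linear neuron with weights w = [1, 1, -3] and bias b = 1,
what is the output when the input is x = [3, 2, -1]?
y = 9

y = (1)(3) + (1)(2) + (-3)(-1) + 1 = 9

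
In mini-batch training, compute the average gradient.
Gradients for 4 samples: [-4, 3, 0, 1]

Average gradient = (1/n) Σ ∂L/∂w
Average gradient = 0

Average = (1/4)(-4 + 3 + 0 + 1) = 0/4 = 0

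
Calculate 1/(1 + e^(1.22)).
0.2279

sigmoid(-1.22) = 1/(1 + e^(1.22)) = 1/(1 + 3.387) = 0.2279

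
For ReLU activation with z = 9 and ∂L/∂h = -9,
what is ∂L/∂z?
∂L/∂z = -9

h = ReLU(9) = 9
Since z > 0: ∂h/∂z = 1
∂L/∂z = ∂L/∂h · ∂h/∂z = -9 × 1 = -9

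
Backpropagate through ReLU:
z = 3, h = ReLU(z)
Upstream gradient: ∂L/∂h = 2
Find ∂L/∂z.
∂L/∂z = 2

h = ReLU(3) = 3
Since z > 0: ∂h/∂z = 1
∂L/∂z = ∂L/∂h · ∂h/∂z = 2 × 1 = 2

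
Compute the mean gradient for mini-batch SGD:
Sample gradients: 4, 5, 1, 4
Average gradient = 3.5

Average = (1/4)(4 + 5 + 1 + 4) = 14/4 = 3.5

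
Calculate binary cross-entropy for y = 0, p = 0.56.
L = 0.821

L = -0·log(0.56) - 1·log(0.44) = -log(0.44) = 0.821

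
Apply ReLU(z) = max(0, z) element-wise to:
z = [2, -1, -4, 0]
h = [2, 0, 0, 0]

ReLU applied element-wise: max(0,2)=2, max(0,-1)=0, max(0,-4)=0, max(0,0)=0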